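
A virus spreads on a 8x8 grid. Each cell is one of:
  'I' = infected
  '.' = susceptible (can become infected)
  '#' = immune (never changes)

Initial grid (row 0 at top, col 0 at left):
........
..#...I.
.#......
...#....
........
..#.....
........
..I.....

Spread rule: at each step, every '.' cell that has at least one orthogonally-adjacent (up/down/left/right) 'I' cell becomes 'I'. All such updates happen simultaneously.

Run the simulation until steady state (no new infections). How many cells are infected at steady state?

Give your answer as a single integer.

Step 0 (initial): 2 infected
Step 1: +7 new -> 9 infected
Step 2: +10 new -> 19 infected
Step 3: +11 new -> 30 infected
Step 4: +12 new -> 42 infected
Step 5: +10 new -> 52 infected
Step 6: +4 new -> 56 infected
Step 7: +3 new -> 59 infected
Step 8: +1 new -> 60 infected
Step 9: +0 new -> 60 infected

Answer: 60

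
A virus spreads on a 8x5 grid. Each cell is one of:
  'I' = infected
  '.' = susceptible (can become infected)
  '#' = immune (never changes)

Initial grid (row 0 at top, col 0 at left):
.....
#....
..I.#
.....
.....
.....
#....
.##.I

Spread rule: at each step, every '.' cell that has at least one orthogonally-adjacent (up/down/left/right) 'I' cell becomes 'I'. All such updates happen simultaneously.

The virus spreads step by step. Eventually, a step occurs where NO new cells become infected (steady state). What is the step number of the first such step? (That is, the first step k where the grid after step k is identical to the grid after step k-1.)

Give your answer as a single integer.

Answer: 6

Derivation:
Step 0 (initial): 2 infected
Step 1: +6 new -> 8 infected
Step 2: +9 new -> 17 infected
Step 3: +11 new -> 28 infected
Step 4: +5 new -> 33 infected
Step 5: +1 new -> 34 infected
Step 6: +0 new -> 34 infected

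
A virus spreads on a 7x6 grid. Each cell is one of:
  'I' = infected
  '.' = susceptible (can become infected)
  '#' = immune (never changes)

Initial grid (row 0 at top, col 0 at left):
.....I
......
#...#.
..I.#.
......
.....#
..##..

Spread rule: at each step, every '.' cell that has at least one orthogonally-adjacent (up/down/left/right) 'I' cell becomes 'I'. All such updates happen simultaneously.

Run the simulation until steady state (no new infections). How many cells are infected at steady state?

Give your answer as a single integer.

Answer: 36

Derivation:
Step 0 (initial): 2 infected
Step 1: +6 new -> 8 infected
Step 2: +10 new -> 18 infected
Step 3: +8 new -> 26 infected
Step 4: +6 new -> 32 infected
Step 5: +3 new -> 35 infected
Step 6: +1 new -> 36 infected
Step 7: +0 new -> 36 infected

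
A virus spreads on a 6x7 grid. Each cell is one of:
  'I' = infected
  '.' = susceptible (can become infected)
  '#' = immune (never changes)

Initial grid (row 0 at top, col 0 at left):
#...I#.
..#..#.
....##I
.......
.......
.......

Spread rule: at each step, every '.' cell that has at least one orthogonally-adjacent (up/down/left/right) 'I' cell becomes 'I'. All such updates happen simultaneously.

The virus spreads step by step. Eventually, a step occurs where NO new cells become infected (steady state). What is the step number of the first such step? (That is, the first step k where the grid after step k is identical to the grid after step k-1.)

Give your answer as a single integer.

Answer: 10

Derivation:
Step 0 (initial): 2 infected
Step 1: +4 new -> 6 infected
Step 2: +5 new -> 11 infected
Step 3: +5 new -> 16 infected
Step 4: +5 new -> 21 infected
Step 5: +5 new -> 26 infected
Step 6: +4 new -> 30 infected
Step 7: +3 new -> 33 infected
Step 8: +2 new -> 35 infected
Step 9: +1 new -> 36 infected
Step 10: +0 new -> 36 infected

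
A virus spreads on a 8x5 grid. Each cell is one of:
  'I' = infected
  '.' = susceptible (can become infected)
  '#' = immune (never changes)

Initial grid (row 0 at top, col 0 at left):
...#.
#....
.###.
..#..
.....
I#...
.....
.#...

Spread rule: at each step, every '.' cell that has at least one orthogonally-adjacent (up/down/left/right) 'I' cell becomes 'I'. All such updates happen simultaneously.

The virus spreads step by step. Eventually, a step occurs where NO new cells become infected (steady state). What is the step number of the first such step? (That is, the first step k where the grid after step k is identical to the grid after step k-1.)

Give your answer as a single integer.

Step 0 (initial): 1 infected
Step 1: +2 new -> 3 infected
Step 2: +4 new -> 7 infected
Step 3: +4 new -> 11 infected
Step 4: +4 new -> 15 infected
Step 5: +5 new -> 20 infected
Step 6: +3 new -> 23 infected
Step 7: +1 new -> 24 infected
Step 8: +1 new -> 25 infected
Step 9: +2 new -> 27 infected
Step 10: +1 new -> 28 infected
Step 11: +2 new -> 30 infected
Step 12: +1 new -> 31 infected
Step 13: +1 new -> 32 infected
Step 14: +0 new -> 32 infected

Answer: 14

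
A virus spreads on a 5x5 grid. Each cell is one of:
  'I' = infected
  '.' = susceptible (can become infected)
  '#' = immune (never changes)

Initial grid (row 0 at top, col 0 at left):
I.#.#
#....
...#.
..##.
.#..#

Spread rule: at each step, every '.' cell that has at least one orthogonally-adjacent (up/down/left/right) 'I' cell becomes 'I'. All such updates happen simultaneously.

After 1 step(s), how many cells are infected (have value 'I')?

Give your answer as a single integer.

Step 0 (initial): 1 infected
Step 1: +1 new -> 2 infected

Answer: 2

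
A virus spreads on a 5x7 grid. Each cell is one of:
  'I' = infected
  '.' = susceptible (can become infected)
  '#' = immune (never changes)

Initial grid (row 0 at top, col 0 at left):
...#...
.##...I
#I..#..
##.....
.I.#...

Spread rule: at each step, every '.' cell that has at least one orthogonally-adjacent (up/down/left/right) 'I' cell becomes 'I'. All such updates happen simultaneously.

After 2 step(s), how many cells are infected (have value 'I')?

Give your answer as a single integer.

Step 0 (initial): 3 infected
Step 1: +6 new -> 9 infected
Step 2: +6 new -> 15 infected

Answer: 15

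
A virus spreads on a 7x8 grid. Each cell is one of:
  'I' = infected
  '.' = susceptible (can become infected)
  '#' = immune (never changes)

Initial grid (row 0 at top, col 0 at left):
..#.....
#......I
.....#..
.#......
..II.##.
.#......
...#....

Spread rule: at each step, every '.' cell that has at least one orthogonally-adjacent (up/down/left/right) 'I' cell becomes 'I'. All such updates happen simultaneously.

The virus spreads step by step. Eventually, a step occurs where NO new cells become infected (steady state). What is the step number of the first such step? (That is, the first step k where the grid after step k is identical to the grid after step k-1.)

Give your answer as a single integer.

Step 0 (initial): 3 infected
Step 1: +9 new -> 12 infected
Step 2: +10 new -> 22 infected
Step 3: +14 new -> 36 infected
Step 4: +8 new -> 44 infected
Step 5: +3 new -> 47 infected
Step 6: +1 new -> 48 infected
Step 7: +0 new -> 48 infected

Answer: 7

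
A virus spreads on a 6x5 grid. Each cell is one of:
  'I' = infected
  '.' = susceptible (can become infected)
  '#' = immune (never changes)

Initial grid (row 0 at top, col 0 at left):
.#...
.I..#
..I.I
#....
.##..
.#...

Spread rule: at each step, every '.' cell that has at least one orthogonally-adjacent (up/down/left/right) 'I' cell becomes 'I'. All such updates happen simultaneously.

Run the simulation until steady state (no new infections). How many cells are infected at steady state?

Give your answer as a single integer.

Step 0 (initial): 3 infected
Step 1: +6 new -> 9 infected
Step 2: +7 new -> 16 infected
Step 3: +3 new -> 19 infected
Step 4: +2 new -> 21 infected
Step 5: +1 new -> 22 infected
Step 6: +0 new -> 22 infected

Answer: 22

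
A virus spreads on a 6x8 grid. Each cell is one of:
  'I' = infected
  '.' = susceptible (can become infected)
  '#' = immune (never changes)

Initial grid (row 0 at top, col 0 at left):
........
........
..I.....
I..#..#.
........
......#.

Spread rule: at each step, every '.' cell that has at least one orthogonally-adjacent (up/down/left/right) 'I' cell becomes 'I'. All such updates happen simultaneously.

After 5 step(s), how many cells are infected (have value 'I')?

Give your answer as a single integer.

Step 0 (initial): 2 infected
Step 1: +7 new -> 9 infected
Step 2: +8 new -> 17 infected
Step 3: +9 new -> 26 infected
Step 4: +6 new -> 32 infected
Step 5: +5 new -> 37 infected

Answer: 37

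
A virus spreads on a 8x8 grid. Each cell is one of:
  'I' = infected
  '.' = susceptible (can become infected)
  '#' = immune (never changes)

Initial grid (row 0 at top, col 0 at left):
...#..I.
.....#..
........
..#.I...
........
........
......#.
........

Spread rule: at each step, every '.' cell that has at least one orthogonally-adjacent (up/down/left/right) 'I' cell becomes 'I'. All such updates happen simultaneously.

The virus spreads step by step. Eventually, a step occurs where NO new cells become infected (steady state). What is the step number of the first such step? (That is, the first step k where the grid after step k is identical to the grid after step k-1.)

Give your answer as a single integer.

Answer: 9

Derivation:
Step 0 (initial): 2 infected
Step 1: +7 new -> 9 infected
Step 2: +10 new -> 19 infected
Step 3: +9 new -> 28 infected
Step 4: +9 new -> 37 infected
Step 5: +10 new -> 47 infected
Step 6: +8 new -> 55 infected
Step 7: +4 new -> 59 infected
Step 8: +1 new -> 60 infected
Step 9: +0 new -> 60 infected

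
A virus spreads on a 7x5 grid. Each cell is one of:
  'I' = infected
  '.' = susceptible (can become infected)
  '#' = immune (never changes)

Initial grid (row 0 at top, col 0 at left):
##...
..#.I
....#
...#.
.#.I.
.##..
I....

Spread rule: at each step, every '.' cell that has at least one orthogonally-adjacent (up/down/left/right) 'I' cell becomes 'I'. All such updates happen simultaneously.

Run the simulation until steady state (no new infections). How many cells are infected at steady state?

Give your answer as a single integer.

Step 0 (initial): 3 infected
Step 1: +7 new -> 10 infected
Step 2: +8 new -> 18 infected
Step 3: +5 new -> 23 infected
Step 4: +2 new -> 25 infected
Step 5: +2 new -> 27 infected
Step 6: +0 new -> 27 infected

Answer: 27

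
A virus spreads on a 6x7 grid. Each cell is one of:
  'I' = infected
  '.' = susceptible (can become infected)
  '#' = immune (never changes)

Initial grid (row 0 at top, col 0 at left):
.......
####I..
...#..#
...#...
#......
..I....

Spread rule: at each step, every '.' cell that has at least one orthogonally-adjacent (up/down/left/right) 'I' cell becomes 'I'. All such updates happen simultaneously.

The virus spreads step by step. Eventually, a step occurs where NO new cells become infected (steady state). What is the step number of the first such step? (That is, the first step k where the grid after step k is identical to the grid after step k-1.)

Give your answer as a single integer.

Answer: 6

Derivation:
Step 0 (initial): 2 infected
Step 1: +6 new -> 8 infected
Step 2: +10 new -> 18 infected
Step 3: +7 new -> 25 infected
Step 4: +6 new -> 31 infected
Step 5: +3 new -> 34 infected
Step 6: +0 new -> 34 infected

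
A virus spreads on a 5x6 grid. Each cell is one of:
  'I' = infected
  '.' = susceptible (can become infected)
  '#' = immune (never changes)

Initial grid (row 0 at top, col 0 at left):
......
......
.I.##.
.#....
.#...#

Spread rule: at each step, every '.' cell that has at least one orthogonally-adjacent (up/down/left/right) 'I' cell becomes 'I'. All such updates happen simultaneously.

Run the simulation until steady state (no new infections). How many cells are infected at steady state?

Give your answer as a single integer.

Step 0 (initial): 1 infected
Step 1: +3 new -> 4 infected
Step 2: +5 new -> 9 infected
Step 3: +6 new -> 15 infected
Step 4: +4 new -> 19 infected
Step 5: +4 new -> 23 infected
Step 6: +2 new -> 25 infected
Step 7: +0 new -> 25 infected

Answer: 25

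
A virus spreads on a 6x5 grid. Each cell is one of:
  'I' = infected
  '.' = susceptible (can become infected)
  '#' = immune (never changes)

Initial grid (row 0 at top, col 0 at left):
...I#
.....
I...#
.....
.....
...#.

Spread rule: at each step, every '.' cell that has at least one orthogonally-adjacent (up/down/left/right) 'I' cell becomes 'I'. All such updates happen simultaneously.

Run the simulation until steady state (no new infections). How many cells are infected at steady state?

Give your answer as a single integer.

Step 0 (initial): 2 infected
Step 1: +5 new -> 7 infected
Step 2: +9 new -> 16 infected
Step 3: +4 new -> 20 infected
Step 4: +4 new -> 24 infected
Step 5: +2 new -> 26 infected
Step 6: +1 new -> 27 infected
Step 7: +0 new -> 27 infected

Answer: 27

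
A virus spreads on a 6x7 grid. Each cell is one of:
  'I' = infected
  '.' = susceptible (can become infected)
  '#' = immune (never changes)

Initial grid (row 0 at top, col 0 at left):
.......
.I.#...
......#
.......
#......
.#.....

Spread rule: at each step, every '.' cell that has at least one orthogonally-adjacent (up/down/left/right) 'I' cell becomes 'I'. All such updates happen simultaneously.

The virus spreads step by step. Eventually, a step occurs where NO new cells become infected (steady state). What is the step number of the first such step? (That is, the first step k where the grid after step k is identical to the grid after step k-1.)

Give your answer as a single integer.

Answer: 10

Derivation:
Step 0 (initial): 1 infected
Step 1: +4 new -> 5 infected
Step 2: +5 new -> 10 infected
Step 3: +5 new -> 15 infected
Step 4: +4 new -> 19 infected
Step 5: +6 new -> 25 infected
Step 6: +5 new -> 30 infected
Step 7: +4 new -> 34 infected
Step 8: +2 new -> 36 infected
Step 9: +1 new -> 37 infected
Step 10: +0 new -> 37 infected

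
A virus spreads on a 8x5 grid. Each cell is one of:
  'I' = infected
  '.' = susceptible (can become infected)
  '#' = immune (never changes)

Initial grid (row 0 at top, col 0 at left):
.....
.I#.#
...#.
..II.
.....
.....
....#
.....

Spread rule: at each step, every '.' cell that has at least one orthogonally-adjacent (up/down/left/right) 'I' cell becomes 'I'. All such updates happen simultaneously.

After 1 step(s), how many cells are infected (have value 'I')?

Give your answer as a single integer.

Answer: 11

Derivation:
Step 0 (initial): 3 infected
Step 1: +8 new -> 11 infected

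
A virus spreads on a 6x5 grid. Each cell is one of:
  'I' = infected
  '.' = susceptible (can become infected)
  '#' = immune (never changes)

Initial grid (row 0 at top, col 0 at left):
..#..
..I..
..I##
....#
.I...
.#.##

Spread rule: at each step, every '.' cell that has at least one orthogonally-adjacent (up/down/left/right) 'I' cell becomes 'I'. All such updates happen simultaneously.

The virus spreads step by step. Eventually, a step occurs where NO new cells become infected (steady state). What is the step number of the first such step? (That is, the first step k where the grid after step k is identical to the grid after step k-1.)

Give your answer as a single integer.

Step 0 (initial): 3 infected
Step 1: +7 new -> 10 infected
Step 2: +10 new -> 20 infected
Step 3: +3 new -> 23 infected
Step 4: +0 new -> 23 infected

Answer: 4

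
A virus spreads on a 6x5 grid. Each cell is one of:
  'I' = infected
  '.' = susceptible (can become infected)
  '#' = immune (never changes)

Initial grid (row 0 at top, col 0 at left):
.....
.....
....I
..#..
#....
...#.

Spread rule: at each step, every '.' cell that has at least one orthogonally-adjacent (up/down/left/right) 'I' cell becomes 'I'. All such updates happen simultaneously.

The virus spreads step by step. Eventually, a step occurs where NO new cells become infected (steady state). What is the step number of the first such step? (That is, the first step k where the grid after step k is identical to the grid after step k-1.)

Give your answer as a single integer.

Step 0 (initial): 1 infected
Step 1: +3 new -> 4 infected
Step 2: +5 new -> 9 infected
Step 3: +5 new -> 14 infected
Step 4: +5 new -> 19 infected
Step 5: +5 new -> 24 infected
Step 6: +2 new -> 26 infected
Step 7: +1 new -> 27 infected
Step 8: +0 new -> 27 infected

Answer: 8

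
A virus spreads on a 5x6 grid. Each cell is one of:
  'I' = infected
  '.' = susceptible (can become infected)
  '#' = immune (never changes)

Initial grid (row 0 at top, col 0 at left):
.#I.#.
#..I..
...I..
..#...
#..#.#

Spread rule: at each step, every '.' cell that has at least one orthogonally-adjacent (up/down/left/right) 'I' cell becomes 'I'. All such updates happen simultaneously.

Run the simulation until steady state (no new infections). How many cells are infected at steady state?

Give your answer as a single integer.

Step 0 (initial): 3 infected
Step 1: +6 new -> 9 infected
Step 2: +5 new -> 14 infected
Step 3: +5 new -> 19 infected
Step 4: +2 new -> 21 infected
Step 5: +1 new -> 22 infected
Step 6: +0 new -> 22 infected

Answer: 22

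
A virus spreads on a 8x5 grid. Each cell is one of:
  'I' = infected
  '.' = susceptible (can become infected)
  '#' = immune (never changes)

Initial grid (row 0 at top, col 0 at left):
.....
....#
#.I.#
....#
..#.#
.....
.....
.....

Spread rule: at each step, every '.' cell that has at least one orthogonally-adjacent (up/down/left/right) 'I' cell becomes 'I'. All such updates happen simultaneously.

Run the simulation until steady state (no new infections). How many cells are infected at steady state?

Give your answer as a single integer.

Answer: 34

Derivation:
Step 0 (initial): 1 infected
Step 1: +4 new -> 5 infected
Step 2: +5 new -> 10 infected
Step 3: +6 new -> 16 infected
Step 4: +5 new -> 21 infected
Step 5: +5 new -> 26 infected
Step 6: +5 new -> 31 infected
Step 7: +3 new -> 34 infected
Step 8: +0 new -> 34 infected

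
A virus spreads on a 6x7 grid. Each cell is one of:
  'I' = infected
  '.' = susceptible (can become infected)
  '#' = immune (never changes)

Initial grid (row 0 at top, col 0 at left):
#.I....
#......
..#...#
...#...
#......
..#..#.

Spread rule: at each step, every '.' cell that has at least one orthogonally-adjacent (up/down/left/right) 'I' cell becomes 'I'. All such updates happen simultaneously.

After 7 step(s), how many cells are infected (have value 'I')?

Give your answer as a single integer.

Step 0 (initial): 1 infected
Step 1: +3 new -> 4 infected
Step 2: +3 new -> 7 infected
Step 3: +4 new -> 11 infected
Step 4: +5 new -> 16 infected
Step 5: +6 new -> 22 infected
Step 6: +4 new -> 26 infected
Step 7: +5 new -> 31 infected

Answer: 31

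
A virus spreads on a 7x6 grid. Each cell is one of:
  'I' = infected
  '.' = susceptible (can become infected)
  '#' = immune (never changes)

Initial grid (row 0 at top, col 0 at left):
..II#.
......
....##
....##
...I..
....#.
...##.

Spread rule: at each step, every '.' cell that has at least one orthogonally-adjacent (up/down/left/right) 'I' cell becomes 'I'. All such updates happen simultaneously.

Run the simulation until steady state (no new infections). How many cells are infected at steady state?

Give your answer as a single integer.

Step 0 (initial): 3 infected
Step 1: +7 new -> 10 infected
Step 2: +9 new -> 19 infected
Step 3: +8 new -> 27 infected
Step 4: +6 new -> 33 infected
Step 5: +1 new -> 34 infected
Step 6: +0 new -> 34 infected

Answer: 34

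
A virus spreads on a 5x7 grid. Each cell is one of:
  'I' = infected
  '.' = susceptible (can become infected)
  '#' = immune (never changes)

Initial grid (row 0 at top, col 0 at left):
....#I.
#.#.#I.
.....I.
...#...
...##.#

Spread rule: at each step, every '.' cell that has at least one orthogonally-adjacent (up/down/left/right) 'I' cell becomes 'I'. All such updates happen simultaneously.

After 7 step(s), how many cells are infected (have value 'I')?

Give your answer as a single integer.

Answer: 27

Derivation:
Step 0 (initial): 3 infected
Step 1: +5 new -> 8 infected
Step 2: +4 new -> 12 infected
Step 3: +2 new -> 14 infected
Step 4: +3 new -> 17 infected
Step 5: +5 new -> 22 infected
Step 6: +3 new -> 25 infected
Step 7: +2 new -> 27 infected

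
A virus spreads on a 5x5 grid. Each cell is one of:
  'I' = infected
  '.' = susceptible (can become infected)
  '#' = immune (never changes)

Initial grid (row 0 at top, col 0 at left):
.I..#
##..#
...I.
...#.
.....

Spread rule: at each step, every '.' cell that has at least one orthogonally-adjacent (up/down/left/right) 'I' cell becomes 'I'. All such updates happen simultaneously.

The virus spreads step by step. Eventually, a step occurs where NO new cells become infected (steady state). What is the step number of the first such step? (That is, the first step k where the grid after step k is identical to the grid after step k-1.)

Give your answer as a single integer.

Step 0 (initial): 2 infected
Step 1: +5 new -> 7 infected
Step 2: +5 new -> 12 infected
Step 3: +4 new -> 16 infected
Step 4: +3 new -> 19 infected
Step 5: +1 new -> 20 infected
Step 6: +0 new -> 20 infected

Answer: 6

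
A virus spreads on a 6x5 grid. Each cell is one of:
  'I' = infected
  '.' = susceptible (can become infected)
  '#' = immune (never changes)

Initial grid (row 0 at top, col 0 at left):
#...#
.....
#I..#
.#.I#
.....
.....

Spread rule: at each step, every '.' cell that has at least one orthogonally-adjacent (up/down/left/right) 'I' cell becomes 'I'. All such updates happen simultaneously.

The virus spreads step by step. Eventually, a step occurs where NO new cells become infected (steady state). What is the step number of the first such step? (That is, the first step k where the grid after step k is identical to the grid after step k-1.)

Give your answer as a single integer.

Step 0 (initial): 2 infected
Step 1: +5 new -> 7 infected
Step 2: +7 new -> 14 infected
Step 3: +6 new -> 20 infected
Step 4: +2 new -> 22 infected
Step 5: +2 new -> 24 infected
Step 6: +0 new -> 24 infected

Answer: 6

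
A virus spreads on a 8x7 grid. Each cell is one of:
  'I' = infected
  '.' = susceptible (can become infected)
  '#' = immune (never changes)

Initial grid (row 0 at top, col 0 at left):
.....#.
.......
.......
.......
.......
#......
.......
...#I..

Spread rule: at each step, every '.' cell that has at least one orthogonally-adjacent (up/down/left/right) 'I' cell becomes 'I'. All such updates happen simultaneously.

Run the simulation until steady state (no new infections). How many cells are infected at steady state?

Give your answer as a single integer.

Answer: 53

Derivation:
Step 0 (initial): 1 infected
Step 1: +2 new -> 3 infected
Step 2: +4 new -> 7 infected
Step 3: +5 new -> 12 infected
Step 4: +7 new -> 19 infected
Step 5: +8 new -> 27 infected
Step 6: +7 new -> 34 infected
Step 7: +7 new -> 41 infected
Step 8: +5 new -> 46 infected
Step 9: +4 new -> 50 infected
Step 10: +2 new -> 52 infected
Step 11: +1 new -> 53 infected
Step 12: +0 new -> 53 infected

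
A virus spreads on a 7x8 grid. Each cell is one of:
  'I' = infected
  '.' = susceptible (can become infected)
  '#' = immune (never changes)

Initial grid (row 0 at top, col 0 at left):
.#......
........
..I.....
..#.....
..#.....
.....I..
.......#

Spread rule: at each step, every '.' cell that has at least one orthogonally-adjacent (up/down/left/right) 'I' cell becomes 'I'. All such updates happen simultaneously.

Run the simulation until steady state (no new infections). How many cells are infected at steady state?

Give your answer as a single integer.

Step 0 (initial): 2 infected
Step 1: +7 new -> 9 infected
Step 2: +14 new -> 23 infected
Step 3: +12 new -> 35 infected
Step 4: +8 new -> 43 infected
Step 5: +5 new -> 48 infected
Step 6: +3 new -> 51 infected
Step 7: +1 new -> 52 infected
Step 8: +0 new -> 52 infected

Answer: 52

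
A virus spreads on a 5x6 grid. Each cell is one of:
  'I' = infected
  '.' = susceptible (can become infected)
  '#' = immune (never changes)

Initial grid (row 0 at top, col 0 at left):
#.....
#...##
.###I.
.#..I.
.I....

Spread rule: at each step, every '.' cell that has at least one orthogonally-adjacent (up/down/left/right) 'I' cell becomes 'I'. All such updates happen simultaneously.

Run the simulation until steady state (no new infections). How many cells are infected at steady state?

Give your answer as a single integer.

Step 0 (initial): 3 infected
Step 1: +6 new -> 9 infected
Step 2: +4 new -> 13 infected
Step 3: +1 new -> 14 infected
Step 4: +0 new -> 14 infected

Answer: 14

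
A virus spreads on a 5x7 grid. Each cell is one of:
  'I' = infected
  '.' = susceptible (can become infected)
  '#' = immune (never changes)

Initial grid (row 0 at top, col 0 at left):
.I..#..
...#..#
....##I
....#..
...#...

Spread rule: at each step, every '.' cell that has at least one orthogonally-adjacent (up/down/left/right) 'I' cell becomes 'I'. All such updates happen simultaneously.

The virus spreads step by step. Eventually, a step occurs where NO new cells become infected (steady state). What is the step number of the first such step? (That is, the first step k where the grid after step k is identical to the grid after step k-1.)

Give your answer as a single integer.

Answer: 6

Derivation:
Step 0 (initial): 2 infected
Step 1: +4 new -> 6 infected
Step 2: +6 new -> 12 infected
Step 3: +4 new -> 16 infected
Step 4: +5 new -> 21 infected
Step 5: +3 new -> 24 infected
Step 6: +0 new -> 24 infected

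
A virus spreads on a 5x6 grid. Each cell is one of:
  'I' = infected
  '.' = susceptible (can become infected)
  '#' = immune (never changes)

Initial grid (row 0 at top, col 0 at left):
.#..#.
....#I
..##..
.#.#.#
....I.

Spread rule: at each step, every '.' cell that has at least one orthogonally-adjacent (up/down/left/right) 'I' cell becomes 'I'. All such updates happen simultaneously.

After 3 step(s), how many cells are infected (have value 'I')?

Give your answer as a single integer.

Step 0 (initial): 2 infected
Step 1: +5 new -> 7 infected
Step 2: +2 new -> 9 infected
Step 3: +2 new -> 11 infected

Answer: 11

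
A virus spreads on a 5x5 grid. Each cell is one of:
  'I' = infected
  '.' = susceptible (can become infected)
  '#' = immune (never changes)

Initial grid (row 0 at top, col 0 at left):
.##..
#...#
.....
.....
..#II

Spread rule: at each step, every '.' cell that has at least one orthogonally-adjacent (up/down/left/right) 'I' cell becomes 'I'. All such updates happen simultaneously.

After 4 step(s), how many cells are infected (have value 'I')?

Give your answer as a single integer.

Answer: 15

Derivation:
Step 0 (initial): 2 infected
Step 1: +2 new -> 4 infected
Step 2: +3 new -> 7 infected
Step 3: +3 new -> 10 infected
Step 4: +5 new -> 15 infected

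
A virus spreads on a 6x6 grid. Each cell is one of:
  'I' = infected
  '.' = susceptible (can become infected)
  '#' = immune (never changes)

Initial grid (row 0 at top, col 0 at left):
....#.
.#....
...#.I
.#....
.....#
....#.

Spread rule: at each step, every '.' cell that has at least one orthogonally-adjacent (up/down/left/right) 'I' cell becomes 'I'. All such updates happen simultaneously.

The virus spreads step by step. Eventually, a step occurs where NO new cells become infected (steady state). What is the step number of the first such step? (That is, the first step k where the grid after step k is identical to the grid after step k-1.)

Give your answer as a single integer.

Answer: 9

Derivation:
Step 0 (initial): 1 infected
Step 1: +3 new -> 4 infected
Step 2: +3 new -> 7 infected
Step 3: +3 new -> 10 infected
Step 4: +4 new -> 14 infected
Step 5: +4 new -> 18 infected
Step 6: +4 new -> 22 infected
Step 7: +4 new -> 26 infected
Step 8: +3 new -> 29 infected
Step 9: +0 new -> 29 infected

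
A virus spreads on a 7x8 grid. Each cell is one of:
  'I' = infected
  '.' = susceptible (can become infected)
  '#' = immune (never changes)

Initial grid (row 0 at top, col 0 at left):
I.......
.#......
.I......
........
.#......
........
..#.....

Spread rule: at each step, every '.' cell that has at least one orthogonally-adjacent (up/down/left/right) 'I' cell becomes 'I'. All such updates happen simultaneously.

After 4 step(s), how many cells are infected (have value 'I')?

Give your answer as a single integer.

Step 0 (initial): 2 infected
Step 1: +5 new -> 7 infected
Step 2: +5 new -> 12 infected
Step 3: +6 new -> 18 infected
Step 4: +7 new -> 25 infected

Answer: 25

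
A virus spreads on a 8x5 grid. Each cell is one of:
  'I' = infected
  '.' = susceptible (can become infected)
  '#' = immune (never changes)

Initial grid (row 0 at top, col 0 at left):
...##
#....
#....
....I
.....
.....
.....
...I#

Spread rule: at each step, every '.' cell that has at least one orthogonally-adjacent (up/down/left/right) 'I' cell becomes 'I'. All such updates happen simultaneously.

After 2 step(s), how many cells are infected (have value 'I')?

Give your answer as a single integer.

Answer: 16

Derivation:
Step 0 (initial): 2 infected
Step 1: +5 new -> 7 infected
Step 2: +9 new -> 16 infected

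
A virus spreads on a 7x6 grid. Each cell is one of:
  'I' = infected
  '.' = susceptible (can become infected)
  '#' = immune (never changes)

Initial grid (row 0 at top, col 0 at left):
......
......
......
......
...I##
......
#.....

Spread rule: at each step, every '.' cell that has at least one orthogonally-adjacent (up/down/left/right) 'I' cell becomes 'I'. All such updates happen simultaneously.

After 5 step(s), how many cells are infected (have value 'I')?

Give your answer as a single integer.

Answer: 35

Derivation:
Step 0 (initial): 1 infected
Step 1: +3 new -> 4 infected
Step 2: +7 new -> 11 infected
Step 3: +10 new -> 21 infected
Step 4: +9 new -> 30 infected
Step 5: +5 new -> 35 infected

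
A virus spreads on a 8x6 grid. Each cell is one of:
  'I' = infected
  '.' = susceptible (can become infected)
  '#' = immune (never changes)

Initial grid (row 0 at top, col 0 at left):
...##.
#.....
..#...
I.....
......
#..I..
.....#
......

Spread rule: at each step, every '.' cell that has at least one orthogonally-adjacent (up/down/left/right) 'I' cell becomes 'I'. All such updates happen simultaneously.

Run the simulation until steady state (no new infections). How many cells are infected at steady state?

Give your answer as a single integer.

Answer: 42

Derivation:
Step 0 (initial): 2 infected
Step 1: +7 new -> 9 infected
Step 2: +11 new -> 20 infected
Step 3: +7 new -> 27 infected
Step 4: +8 new -> 35 infected
Step 5: +5 new -> 40 infected
Step 6: +1 new -> 41 infected
Step 7: +1 new -> 42 infected
Step 8: +0 new -> 42 infected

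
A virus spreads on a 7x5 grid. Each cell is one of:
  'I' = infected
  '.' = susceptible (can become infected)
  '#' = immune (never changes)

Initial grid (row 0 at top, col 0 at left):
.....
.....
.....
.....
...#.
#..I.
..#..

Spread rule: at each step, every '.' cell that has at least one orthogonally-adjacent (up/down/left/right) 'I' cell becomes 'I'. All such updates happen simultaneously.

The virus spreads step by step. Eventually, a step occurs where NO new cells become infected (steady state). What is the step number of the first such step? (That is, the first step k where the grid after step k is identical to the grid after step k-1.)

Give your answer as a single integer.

Answer: 9

Derivation:
Step 0 (initial): 1 infected
Step 1: +3 new -> 4 infected
Step 2: +4 new -> 8 infected
Step 3: +4 new -> 12 infected
Step 4: +6 new -> 18 infected
Step 5: +5 new -> 23 infected
Step 6: +5 new -> 28 infected
Step 7: +3 new -> 31 infected
Step 8: +1 new -> 32 infected
Step 9: +0 new -> 32 infected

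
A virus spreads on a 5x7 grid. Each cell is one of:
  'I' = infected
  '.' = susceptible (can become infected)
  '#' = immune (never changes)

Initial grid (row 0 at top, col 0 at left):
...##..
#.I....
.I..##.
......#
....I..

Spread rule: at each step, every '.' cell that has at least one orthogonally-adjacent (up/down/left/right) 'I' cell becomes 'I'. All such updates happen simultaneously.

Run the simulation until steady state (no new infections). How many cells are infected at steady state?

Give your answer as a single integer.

Answer: 29

Derivation:
Step 0 (initial): 3 infected
Step 1: +9 new -> 12 infected
Step 2: +10 new -> 22 infected
Step 3: +3 new -> 25 infected
Step 4: +2 new -> 27 infected
Step 5: +2 new -> 29 infected
Step 6: +0 new -> 29 infected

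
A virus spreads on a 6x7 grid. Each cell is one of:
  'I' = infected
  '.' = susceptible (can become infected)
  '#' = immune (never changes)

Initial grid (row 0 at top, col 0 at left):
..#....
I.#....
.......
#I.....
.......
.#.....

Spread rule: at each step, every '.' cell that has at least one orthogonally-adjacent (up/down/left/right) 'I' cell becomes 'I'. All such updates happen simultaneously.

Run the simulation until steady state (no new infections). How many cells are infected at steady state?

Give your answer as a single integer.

Step 0 (initial): 2 infected
Step 1: +6 new -> 8 infected
Step 2: +5 new -> 13 infected
Step 3: +5 new -> 18 infected
Step 4: +5 new -> 23 infected
Step 5: +6 new -> 29 infected
Step 6: +5 new -> 34 infected
Step 7: +3 new -> 37 infected
Step 8: +1 new -> 38 infected
Step 9: +0 new -> 38 infected

Answer: 38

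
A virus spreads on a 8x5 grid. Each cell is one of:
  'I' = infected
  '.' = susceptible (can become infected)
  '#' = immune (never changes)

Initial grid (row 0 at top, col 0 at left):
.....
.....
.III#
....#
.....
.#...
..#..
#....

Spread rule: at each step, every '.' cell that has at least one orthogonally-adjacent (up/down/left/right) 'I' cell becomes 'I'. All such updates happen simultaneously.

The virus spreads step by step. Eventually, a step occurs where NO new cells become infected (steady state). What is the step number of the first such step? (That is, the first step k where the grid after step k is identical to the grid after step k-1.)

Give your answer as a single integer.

Step 0 (initial): 3 infected
Step 1: +7 new -> 10 infected
Step 2: +9 new -> 19 infected
Step 3: +6 new -> 25 infected
Step 4: +3 new -> 28 infected
Step 5: +3 new -> 31 infected
Step 6: +3 new -> 34 infected
Step 7: +1 new -> 35 infected
Step 8: +0 new -> 35 infected

Answer: 8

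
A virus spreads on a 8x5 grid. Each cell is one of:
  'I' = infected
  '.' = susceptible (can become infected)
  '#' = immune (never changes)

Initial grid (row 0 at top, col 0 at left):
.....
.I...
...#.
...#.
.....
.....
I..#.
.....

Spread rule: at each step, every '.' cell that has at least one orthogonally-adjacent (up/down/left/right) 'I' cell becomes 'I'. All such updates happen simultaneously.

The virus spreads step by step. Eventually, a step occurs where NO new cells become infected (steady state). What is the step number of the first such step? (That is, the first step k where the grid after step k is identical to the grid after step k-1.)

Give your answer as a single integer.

Answer: 7

Derivation:
Step 0 (initial): 2 infected
Step 1: +7 new -> 9 infected
Step 2: +10 new -> 19 infected
Step 3: +7 new -> 26 infected
Step 4: +5 new -> 31 infected
Step 5: +4 new -> 35 infected
Step 6: +2 new -> 37 infected
Step 7: +0 new -> 37 infected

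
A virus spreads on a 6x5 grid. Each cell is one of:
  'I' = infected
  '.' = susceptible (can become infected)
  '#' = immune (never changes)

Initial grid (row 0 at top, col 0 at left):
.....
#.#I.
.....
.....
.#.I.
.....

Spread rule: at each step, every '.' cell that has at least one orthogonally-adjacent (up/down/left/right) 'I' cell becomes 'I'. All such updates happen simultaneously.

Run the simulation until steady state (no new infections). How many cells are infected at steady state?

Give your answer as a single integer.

Step 0 (initial): 2 infected
Step 1: +7 new -> 9 infected
Step 2: +8 new -> 17 infected
Step 3: +4 new -> 21 infected
Step 4: +5 new -> 26 infected
Step 5: +1 new -> 27 infected
Step 6: +0 new -> 27 infected

Answer: 27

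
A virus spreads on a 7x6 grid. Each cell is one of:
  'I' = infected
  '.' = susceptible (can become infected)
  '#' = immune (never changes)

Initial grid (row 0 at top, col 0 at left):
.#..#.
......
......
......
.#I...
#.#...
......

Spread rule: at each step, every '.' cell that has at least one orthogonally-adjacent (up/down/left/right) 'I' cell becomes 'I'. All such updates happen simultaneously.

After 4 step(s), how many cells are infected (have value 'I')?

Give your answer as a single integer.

Answer: 26

Derivation:
Step 0 (initial): 1 infected
Step 1: +2 new -> 3 infected
Step 2: +5 new -> 8 infected
Step 3: +8 new -> 16 infected
Step 4: +10 new -> 26 infected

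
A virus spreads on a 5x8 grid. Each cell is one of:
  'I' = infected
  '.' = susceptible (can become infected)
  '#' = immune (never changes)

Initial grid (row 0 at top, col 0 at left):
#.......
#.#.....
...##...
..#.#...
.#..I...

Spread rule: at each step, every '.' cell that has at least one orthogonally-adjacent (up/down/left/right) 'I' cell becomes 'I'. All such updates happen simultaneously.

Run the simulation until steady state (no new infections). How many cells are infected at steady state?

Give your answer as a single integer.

Answer: 32

Derivation:
Step 0 (initial): 1 infected
Step 1: +2 new -> 3 infected
Step 2: +4 new -> 7 infected
Step 3: +3 new -> 10 infected
Step 4: +3 new -> 13 infected
Step 5: +4 new -> 17 infected
Step 6: +4 new -> 21 infected
Step 7: +2 new -> 23 infected
Step 8: +1 new -> 24 infected
Step 9: +1 new -> 25 infected
Step 10: +1 new -> 26 infected
Step 11: +1 new -> 27 infected
Step 12: +3 new -> 30 infected
Step 13: +1 new -> 31 infected
Step 14: +1 new -> 32 infected
Step 15: +0 new -> 32 infected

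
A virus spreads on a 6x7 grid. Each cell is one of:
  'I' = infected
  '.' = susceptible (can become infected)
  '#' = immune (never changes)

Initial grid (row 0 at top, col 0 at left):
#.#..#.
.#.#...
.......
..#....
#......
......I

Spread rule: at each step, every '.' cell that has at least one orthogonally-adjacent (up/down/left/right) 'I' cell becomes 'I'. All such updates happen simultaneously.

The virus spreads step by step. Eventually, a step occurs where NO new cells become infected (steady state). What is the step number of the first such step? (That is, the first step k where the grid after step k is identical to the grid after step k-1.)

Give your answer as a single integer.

Answer: 11

Derivation:
Step 0 (initial): 1 infected
Step 1: +2 new -> 3 infected
Step 2: +3 new -> 6 infected
Step 3: +4 new -> 10 infected
Step 4: +5 new -> 15 infected
Step 5: +6 new -> 21 infected
Step 6: +4 new -> 25 infected
Step 7: +3 new -> 28 infected
Step 8: +4 new -> 32 infected
Step 9: +1 new -> 33 infected
Step 10: +1 new -> 34 infected
Step 11: +0 new -> 34 infected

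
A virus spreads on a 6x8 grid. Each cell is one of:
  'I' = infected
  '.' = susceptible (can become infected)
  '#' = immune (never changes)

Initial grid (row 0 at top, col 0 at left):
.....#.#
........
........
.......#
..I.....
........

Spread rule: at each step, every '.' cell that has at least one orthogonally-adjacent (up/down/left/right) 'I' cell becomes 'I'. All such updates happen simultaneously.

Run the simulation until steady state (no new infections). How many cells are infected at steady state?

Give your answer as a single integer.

Answer: 45

Derivation:
Step 0 (initial): 1 infected
Step 1: +4 new -> 5 infected
Step 2: +7 new -> 12 infected
Step 3: +8 new -> 20 infected
Step 4: +8 new -> 28 infected
Step 5: +8 new -> 36 infected
Step 6: +5 new -> 41 infected
Step 7: +2 new -> 43 infected
Step 8: +2 new -> 45 infected
Step 9: +0 new -> 45 infected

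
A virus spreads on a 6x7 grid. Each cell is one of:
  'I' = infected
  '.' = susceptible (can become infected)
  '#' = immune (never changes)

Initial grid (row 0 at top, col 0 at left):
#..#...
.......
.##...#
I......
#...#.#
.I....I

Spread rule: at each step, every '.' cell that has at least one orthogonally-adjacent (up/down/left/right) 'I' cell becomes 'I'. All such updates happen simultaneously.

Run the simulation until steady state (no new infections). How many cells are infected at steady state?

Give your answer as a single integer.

Answer: 34

Derivation:
Step 0 (initial): 3 infected
Step 1: +6 new -> 9 infected
Step 2: +6 new -> 15 infected
Step 3: +4 new -> 19 infected
Step 4: +6 new -> 25 infected
Step 5: +4 new -> 29 infected
Step 6: +3 new -> 32 infected
Step 7: +2 new -> 34 infected
Step 8: +0 new -> 34 infected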